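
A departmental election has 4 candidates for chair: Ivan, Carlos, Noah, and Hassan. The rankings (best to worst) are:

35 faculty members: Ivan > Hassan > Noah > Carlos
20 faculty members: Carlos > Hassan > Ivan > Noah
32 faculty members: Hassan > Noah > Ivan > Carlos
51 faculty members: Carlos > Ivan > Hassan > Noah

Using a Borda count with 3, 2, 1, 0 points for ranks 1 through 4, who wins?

Ivan: 35·3 + 20·1 + 32·1 + 51·2 = 259
Carlos: 35·0 + 20·3 + 32·0 + 51·3 = 213
Noah: 35·1 + 20·0 + 32·2 + 51·0 = 99
Hassan: 35·2 + 20·2 + 32·3 + 51·1 = 257
Ivan has the highest Borda score (259).

Ivan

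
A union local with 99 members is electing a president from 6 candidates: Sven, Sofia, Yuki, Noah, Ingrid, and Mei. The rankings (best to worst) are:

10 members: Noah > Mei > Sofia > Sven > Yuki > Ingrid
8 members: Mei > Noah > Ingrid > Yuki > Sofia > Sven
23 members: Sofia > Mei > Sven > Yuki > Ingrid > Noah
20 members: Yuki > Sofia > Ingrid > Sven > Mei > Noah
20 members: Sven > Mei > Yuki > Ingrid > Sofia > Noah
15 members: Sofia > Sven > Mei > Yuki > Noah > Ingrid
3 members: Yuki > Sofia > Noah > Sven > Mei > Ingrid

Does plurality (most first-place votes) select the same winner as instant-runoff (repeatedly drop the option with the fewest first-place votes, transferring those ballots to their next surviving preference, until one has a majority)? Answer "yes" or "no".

Plurality — first-place votes: Sven 20, Sofia 38, Yuki 23, Noah 10, Ingrid 0, Mei 8. Winner: Sofia.
Instant-runoff — R1 Sven 20, Sofia 38, Yuki 23, Noah 10, Ingrid 0, Mei 8 (Ingrid out); R2 Sven 20, Sofia 38, Yuki 23, Noah 10, Mei 8 (Mei out); R3 Sven 20, Sofia 38, Yuki 23, Noah 18 (Noah out); R4 Sven 20, Sofia 48, Yuki 31 (Sven out); R5 Sofia 48, Yuki 51 (Yuki winner). Winner: Yuki.
The two methods disagree.

no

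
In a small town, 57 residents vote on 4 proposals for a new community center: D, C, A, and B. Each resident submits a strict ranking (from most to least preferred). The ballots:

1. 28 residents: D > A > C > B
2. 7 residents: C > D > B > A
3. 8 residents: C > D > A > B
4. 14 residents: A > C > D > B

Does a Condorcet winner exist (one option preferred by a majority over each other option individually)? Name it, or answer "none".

none

Checking pairwise contests:
C beats D 29–28.
A beats C 42–15.
D beats A 43–14.
D beats B 57–0.
Every option loses at least one head-to-head, so there is no Condorcet winner.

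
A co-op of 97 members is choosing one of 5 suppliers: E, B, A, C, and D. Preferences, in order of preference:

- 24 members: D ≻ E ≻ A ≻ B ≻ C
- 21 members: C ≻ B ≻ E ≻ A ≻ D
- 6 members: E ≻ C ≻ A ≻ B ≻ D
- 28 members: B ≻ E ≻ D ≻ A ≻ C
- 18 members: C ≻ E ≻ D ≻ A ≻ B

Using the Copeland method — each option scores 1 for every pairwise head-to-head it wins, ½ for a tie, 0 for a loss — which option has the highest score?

E: beats A, C, and D; loses to B → score 3.
B: beats E, A, C, and D → score 4.
A: beats C; loses to E, B, and D → score 1.
C: loses to E, B, A, and D → score 0.
D: beats A and C; loses to E and B → score 2.
B has the best pairwise record.

B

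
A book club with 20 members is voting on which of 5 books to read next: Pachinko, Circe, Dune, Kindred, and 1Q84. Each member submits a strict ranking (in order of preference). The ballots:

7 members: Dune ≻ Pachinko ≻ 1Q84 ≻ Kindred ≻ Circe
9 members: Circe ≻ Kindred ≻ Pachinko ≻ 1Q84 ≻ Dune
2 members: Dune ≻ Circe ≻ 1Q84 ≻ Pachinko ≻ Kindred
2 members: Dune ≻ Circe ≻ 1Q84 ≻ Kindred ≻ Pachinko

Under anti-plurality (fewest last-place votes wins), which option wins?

Last-place votes: Pachinko 2, Circe 7, Dune 9, Kindred 2, 1Q84 0.
1Q84 is ranked last by the fewest voters, so 1Q84 wins.

1Q84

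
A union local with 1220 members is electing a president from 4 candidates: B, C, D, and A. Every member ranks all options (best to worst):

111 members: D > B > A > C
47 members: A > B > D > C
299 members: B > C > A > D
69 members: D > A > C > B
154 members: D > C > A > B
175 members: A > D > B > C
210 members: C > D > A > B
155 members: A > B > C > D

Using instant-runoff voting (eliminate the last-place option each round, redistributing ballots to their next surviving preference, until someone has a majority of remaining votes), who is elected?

A

Round 1: B 299, C 210, D 334, A 377. Eliminate C.
Round 2: B 299, D 544, A 377. Eliminate B.
Round 3: D 544, A 676. A has a majority.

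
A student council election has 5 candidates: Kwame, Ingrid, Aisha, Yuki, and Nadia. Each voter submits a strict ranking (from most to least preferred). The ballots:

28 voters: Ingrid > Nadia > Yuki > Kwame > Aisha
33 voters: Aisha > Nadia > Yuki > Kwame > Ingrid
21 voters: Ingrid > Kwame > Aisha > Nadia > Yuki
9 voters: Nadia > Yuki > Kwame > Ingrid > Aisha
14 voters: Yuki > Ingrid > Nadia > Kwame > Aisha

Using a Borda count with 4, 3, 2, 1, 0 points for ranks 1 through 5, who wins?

Nadia

Kwame: 28·1 + 33·1 + 21·3 + 9·2 + 14·1 = 156
Ingrid: 28·4 + 33·0 + 21·4 + 9·1 + 14·3 = 247
Aisha: 28·0 + 33·4 + 21·2 + 9·0 + 14·0 = 174
Yuki: 28·2 + 33·2 + 21·0 + 9·3 + 14·4 = 205
Nadia: 28·3 + 33·3 + 21·1 + 9·4 + 14·2 = 268
Nadia has the highest Borda score (268).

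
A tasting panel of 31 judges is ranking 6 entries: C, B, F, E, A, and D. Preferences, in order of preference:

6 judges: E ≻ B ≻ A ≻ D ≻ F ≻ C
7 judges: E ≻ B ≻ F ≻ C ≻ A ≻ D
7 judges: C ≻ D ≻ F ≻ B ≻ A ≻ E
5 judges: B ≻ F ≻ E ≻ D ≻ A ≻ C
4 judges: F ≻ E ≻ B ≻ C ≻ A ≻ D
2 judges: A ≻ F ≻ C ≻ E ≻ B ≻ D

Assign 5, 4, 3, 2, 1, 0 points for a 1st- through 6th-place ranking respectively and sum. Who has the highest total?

B

C: 6·0 + 7·2 + 7·5 + 5·0 + 4·2 + 2·3 = 63
B: 6·4 + 7·4 + 7·2 + 5·5 + 4·3 + 2·1 = 105
F: 6·1 + 7·3 + 7·3 + 5·4 + 4·5 + 2·4 = 96
E: 6·5 + 7·5 + 7·0 + 5·3 + 4·4 + 2·2 = 100
A: 6·3 + 7·1 + 7·1 + 5·1 + 4·1 + 2·5 = 51
D: 6·2 + 7·0 + 7·4 + 5·2 + 4·0 + 2·0 = 50
B has the highest Borda score (105).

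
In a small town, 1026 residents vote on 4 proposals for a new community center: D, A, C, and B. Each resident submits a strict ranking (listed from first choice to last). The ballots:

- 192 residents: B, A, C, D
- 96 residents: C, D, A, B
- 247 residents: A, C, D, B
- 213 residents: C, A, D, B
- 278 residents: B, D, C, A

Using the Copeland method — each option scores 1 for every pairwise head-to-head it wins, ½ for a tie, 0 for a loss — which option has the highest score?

C

D: beats B; loses to A and C → score 1.
A: beats D and B; loses to C → score 2.
C: beats D, A, and B → score 3.
B: loses to D, A, and C → score 0.
C has the best pairwise record.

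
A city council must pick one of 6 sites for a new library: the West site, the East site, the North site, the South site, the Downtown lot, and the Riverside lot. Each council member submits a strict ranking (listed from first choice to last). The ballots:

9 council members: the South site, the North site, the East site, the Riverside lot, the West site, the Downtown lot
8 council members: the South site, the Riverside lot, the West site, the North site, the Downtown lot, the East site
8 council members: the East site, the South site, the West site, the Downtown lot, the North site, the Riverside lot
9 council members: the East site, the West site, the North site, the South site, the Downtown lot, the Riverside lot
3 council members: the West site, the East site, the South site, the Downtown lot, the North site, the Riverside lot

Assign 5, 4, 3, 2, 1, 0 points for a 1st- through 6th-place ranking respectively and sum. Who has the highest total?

the West site: 9·1 + 8·3 + 8·3 + 9·4 + 3·5 = 108
the East site: 9·3 + 8·0 + 8·5 + 9·5 + 3·4 = 124
the North site: 9·4 + 8·2 + 8·1 + 9·3 + 3·1 = 90
the South site: 9·5 + 8·5 + 8·4 + 9·2 + 3·3 = 144
the Downtown lot: 9·0 + 8·1 + 8·2 + 9·1 + 3·2 = 39
the Riverside lot: 9·2 + 8·4 + 8·0 + 9·0 + 3·0 = 50
the South site has the highest Borda score (144).

the South site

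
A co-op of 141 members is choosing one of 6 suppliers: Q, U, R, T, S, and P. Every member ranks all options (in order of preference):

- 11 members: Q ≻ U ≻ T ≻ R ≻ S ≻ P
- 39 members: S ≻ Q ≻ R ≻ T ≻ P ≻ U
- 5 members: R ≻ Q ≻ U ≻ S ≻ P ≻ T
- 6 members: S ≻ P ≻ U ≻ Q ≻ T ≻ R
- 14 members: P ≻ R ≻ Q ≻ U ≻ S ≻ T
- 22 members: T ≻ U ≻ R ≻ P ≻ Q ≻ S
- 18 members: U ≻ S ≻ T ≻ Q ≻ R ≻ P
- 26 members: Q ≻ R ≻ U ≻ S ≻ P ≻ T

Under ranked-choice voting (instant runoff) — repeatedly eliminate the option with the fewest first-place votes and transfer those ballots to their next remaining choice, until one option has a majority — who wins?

Round 1: Q 37, U 18, R 5, T 22, S 45, P 14. Eliminate R.
Round 2: Q 42, U 18, T 22, S 45, P 14. Eliminate P.
Round 3: Q 56, U 18, T 22, S 45. Eliminate U.
Round 4: Q 56, T 22, S 63. Eliminate T.
Round 5: Q 78, S 63. Q has a majority.

Q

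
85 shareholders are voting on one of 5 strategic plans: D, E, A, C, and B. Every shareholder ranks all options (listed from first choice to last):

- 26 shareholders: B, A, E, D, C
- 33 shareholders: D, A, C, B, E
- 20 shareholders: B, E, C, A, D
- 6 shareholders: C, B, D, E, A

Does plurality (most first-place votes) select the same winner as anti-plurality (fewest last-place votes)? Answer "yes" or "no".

yes

Plurality — first-place votes: D 33, E 0, A 0, C 6, B 46. Winner: B.
Anti-plurality — last-place votes: D 20, E 33, A 6, C 26, B 0. Winner: B.
The two methods agree.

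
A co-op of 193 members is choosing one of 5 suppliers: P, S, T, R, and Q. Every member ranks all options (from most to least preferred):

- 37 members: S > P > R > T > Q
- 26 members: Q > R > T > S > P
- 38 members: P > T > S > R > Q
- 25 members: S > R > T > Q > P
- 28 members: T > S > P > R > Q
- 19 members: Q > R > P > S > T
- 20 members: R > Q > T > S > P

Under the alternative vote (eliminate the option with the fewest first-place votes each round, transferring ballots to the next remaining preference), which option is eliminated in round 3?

Round 1: P 38, S 62, T 28, R 20, Q 45. Eliminate R.
Round 2: P 38, S 62, T 28, Q 65. Eliminate T.
Round 3: P 38, S 90, Q 65. Eliminate P.

P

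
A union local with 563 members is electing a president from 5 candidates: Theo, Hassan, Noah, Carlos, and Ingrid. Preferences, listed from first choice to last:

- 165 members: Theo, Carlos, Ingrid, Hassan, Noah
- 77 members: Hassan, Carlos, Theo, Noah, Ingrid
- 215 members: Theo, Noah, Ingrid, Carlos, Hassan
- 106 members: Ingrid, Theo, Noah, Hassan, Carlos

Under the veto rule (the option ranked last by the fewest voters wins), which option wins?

Last-place votes: Theo 0, Hassan 215, Noah 165, Carlos 106, Ingrid 77.
Theo is ranked last by the fewest voters, so Theo wins.

Theo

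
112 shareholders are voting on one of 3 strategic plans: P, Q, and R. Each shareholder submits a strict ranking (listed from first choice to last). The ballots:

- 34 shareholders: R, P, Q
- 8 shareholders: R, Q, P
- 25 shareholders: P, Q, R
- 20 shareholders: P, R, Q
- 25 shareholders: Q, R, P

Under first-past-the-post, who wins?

P

First-place votes: P 45, Q 25, R 42.
P has the most first-place votes.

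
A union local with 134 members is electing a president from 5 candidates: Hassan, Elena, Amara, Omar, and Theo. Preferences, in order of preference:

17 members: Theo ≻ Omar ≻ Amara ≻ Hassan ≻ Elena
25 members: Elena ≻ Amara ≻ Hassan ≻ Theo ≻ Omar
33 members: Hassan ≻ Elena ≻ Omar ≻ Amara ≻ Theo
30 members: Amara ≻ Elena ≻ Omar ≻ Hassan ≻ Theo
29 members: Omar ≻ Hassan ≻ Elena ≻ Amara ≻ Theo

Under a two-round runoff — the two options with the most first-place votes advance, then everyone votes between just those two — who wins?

Round 1 first-place votes: Hassan 33, Elena 25, Amara 30, Omar 29, Theo 17.
Hassan and Amara advance.
Runoff: Hassan is preferred to Amara by 62 voters; Amara by 72.
Amara wins the runoff.

Amara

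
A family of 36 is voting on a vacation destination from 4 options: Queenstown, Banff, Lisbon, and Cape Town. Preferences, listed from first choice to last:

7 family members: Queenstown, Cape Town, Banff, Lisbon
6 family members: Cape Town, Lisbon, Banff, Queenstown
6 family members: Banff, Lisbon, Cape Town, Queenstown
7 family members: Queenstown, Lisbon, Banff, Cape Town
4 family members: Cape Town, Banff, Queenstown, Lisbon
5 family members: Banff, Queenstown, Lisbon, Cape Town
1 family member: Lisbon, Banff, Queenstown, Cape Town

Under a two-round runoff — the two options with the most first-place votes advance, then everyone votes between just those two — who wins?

Banff

Round 1 first-place votes: Queenstown 14, Banff 11, Lisbon 1, Cape Town 10.
Queenstown and Banff advance.
Runoff: Queenstown is preferred to Banff by 14 voters; Banff by 22.
Banff wins the runoff.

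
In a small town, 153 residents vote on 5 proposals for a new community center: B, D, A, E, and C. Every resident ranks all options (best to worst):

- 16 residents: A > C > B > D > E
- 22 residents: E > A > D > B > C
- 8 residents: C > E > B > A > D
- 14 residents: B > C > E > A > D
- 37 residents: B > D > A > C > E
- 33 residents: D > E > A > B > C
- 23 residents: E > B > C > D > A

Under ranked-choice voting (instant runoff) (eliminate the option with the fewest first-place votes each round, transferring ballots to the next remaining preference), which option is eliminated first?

C

Round 1: B 51, D 33, A 16, E 45, C 8. Eliminate C.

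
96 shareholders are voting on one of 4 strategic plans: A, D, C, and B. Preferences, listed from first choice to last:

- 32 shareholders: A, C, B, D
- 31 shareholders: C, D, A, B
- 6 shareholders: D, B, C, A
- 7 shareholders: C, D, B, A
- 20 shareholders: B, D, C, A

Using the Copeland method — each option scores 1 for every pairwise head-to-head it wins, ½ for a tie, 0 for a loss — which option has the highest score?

C

A: beats B; loses to D and C → score 1.
D: beats A; loses to C and B → score 1.
C: beats A, D, and B → score 3.
B: beats D; loses to A and C → score 1.
C has the best pairwise record.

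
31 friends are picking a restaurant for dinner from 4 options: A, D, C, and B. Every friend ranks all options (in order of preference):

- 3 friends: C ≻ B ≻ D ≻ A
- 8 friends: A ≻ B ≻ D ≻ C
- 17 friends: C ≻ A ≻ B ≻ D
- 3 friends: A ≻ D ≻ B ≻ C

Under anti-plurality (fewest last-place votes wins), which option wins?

B

Last-place votes: A 3, D 17, C 11, B 0.
B is ranked last by the fewest voters, so B wins.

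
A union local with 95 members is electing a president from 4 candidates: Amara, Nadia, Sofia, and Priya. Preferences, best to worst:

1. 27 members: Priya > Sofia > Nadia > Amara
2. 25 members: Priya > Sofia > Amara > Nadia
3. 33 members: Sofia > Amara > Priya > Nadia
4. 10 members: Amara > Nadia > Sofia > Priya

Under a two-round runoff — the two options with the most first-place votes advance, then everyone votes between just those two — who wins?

Round 1 first-place votes: Amara 10, Nadia 0, Sofia 33, Priya 52.
Priya and Sofia advance.
Runoff: Priya is preferred to Sofia by 52 voters; Sofia by 43.
Priya wins the runoff.

Priya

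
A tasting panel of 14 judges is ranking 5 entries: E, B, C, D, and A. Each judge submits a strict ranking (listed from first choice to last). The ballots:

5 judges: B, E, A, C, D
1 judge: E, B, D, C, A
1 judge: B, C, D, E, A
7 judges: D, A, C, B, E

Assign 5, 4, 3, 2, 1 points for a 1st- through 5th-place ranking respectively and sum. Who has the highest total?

E: 5·4 + 1·5 + 1·2 + 7·1 = 34
B: 5·5 + 1·4 + 1·5 + 7·2 = 48
C: 5·2 + 1·2 + 1·4 + 7·3 = 37
D: 5·1 + 1·3 + 1·3 + 7·5 = 46
A: 5·3 + 1·1 + 1·1 + 7·4 = 45
B has the highest Borda score (48).

B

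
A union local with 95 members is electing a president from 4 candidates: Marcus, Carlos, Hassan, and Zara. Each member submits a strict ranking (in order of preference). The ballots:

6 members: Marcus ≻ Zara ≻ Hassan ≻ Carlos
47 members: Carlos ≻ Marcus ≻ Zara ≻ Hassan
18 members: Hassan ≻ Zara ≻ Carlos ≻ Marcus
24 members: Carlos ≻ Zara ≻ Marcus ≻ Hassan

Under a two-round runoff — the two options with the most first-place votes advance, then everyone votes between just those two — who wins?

Carlos

Round 1 first-place votes: Marcus 6, Carlos 71, Hassan 18, Zara 0.
Carlos and Hassan advance.
Runoff: Carlos is preferred to Hassan by 71 voters; Hassan by 24.
Carlos wins the runoff.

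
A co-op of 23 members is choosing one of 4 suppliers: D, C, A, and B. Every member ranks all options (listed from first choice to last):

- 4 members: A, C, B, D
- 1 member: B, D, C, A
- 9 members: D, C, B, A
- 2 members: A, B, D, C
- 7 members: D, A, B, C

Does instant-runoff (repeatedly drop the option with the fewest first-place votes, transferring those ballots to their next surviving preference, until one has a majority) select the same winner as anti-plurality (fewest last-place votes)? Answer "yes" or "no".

Instant-runoff — R1 D 16, C 0, A 6, B 1 (D winner). Winner: D.
Anti-plurality — last-place votes: D 4, C 9, A 10, B 0. Winner: B.
The two methods disagree.

no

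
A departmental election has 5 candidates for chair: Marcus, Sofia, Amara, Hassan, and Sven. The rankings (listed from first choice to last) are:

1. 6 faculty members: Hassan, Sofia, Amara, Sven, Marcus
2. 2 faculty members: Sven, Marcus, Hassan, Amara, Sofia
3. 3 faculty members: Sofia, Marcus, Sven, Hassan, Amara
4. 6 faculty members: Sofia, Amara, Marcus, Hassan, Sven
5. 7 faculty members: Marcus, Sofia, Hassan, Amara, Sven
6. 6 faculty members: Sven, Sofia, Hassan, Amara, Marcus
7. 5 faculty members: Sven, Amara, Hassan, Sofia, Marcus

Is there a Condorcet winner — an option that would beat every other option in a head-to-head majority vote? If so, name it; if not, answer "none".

Sofia

Sofia vs Marcus: 26–9 for Sofia.
Sofia vs Amara: 28–7 for Sofia.
Sofia vs Hassan: 22–13 for Sofia.
Sofia vs Sven: 22–13 for Sofia.
Sofia beats every other option head-to-head.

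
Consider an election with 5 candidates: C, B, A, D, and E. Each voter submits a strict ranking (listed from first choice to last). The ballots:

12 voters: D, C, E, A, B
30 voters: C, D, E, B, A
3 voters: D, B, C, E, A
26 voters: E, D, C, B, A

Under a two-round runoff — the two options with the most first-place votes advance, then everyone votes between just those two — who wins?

C

Round 1 first-place votes: C 30, B 0, A 0, D 15, E 26.
C and E advance.
Runoff: C is preferred to E by 45 voters; E by 26.
C wins the runoff.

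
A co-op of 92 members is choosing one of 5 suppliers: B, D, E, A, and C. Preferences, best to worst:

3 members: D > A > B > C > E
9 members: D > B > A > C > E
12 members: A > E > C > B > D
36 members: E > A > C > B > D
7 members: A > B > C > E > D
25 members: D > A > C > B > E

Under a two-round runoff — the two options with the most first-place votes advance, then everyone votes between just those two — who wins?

E

Round 1 first-place votes: B 0, D 37, E 36, A 19, C 0.
D and E advance.
Runoff: D is preferred to E by 37 voters; E by 55.
E wins the runoff.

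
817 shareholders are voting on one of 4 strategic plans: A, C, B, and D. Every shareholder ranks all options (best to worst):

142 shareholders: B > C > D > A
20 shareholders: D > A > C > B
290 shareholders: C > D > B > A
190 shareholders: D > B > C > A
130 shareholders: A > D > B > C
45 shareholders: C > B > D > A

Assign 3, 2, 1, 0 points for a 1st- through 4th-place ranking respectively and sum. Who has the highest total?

D

A: 142·0 + 20·2 + 290·0 + 190·0 + 130·3 + 45·0 = 430
C: 142·2 + 20·1 + 290·3 + 190·1 + 130·0 + 45·3 = 1499
B: 142·3 + 20·0 + 290·1 + 190·2 + 130·1 + 45·2 = 1316
D: 142·1 + 20·3 + 290·2 + 190·3 + 130·2 + 45·1 = 1657
D has the highest Borda score (1657).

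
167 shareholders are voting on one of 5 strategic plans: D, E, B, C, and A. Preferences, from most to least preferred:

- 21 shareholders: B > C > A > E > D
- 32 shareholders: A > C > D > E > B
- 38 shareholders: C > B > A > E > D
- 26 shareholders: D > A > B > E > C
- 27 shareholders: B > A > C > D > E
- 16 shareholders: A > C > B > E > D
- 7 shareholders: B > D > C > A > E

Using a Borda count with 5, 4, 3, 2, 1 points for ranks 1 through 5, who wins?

D: 21·1 + 32·3 + 38·1 + 26·5 + 27·2 + 16·1 + 7·4 = 383
E: 21·2 + 32·2 + 38·2 + 26·2 + 27·1 + 16·2 + 7·1 = 300
B: 21·5 + 32·1 + 38·4 + 26·3 + 27·5 + 16·3 + 7·5 = 585
C: 21·4 + 32·4 + 38·5 + 26·1 + 27·3 + 16·4 + 7·3 = 594
A: 21·3 + 32·5 + 38·3 + 26·4 + 27·4 + 16·5 + 7·2 = 643
A has the highest Borda score (643).

A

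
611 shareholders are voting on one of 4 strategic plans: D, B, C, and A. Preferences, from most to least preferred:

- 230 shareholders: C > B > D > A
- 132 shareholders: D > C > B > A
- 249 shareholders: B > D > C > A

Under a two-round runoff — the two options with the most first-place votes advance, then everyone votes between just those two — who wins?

Round 1 first-place votes: D 132, B 249, C 230, A 0.
B and C advance.
Runoff: B is preferred to C by 249 voters; C by 362.
C wins the runoff.

C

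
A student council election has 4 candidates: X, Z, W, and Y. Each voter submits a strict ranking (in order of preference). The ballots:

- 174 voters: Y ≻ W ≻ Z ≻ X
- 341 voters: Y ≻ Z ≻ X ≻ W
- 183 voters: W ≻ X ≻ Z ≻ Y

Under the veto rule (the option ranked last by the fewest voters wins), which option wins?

Last-place votes: X 174, Z 0, W 341, Y 183.
Z is ranked last by the fewest voters, so Z wins.

Z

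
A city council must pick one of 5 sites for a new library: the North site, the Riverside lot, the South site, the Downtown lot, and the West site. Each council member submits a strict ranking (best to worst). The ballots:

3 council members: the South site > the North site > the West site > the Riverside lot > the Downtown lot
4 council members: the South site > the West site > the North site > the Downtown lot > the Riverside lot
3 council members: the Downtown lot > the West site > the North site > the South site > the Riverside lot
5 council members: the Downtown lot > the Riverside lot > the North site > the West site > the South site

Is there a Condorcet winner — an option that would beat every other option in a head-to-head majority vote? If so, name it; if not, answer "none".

the Downtown lot vs the North site: 8–7 for the Downtown lot.
the Downtown lot vs the Riverside lot: 12–3 for the Downtown lot.
the Downtown lot vs the South site: 8–7 for the Downtown lot.
the Downtown lot vs the West site: 8–7 for the Downtown lot.
the Downtown lot beats every other option head-to-head.

the Downtown lot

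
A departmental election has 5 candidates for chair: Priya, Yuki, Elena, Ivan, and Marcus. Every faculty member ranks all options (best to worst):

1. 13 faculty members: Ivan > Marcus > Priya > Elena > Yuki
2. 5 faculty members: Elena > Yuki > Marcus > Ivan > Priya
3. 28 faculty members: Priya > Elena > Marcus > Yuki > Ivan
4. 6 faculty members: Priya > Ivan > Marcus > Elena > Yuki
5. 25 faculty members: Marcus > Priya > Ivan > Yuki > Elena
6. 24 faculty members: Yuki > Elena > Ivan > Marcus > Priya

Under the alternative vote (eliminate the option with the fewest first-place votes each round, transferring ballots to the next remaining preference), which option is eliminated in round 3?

Yuki

Round 1: Priya 34, Yuki 24, Elena 5, Ivan 13, Marcus 25. Eliminate Elena.
Round 2: Priya 34, Yuki 29, Ivan 13, Marcus 25. Eliminate Ivan.
Round 3: Priya 34, Yuki 29, Marcus 38. Eliminate Yuki.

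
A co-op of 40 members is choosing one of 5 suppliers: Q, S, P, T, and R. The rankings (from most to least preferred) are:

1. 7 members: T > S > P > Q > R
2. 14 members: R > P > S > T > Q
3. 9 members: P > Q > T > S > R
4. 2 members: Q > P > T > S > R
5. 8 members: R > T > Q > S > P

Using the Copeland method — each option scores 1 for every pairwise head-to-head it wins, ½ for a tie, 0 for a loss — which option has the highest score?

R

Q: loses to S, P, T, and R → score 0.
S: beats Q; loses to P, T, and R → score 1.
P: beats Q, S, and T; loses to R → score 3.
T: beats Q and S; loses to P and R → score 2.
R: beats Q, S, P, and T → score 4.
R has the best pairwise record.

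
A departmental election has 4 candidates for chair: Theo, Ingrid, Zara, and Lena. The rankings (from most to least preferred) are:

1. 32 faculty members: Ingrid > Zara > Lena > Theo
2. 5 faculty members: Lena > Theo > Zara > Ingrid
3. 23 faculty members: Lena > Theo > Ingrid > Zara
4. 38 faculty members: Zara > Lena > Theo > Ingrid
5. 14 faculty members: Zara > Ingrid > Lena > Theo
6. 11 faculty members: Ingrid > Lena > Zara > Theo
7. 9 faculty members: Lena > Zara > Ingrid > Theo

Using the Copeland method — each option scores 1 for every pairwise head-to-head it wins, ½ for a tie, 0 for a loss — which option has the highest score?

Zara

Theo: ties Ingrid; loses to Zara and Lena → score 0.5.
Ingrid: ties Theo and Zara; loses to Lena → score 1.
Zara: beats Theo and Lena; ties Ingrid → score 2.5.
Lena: beats Theo and Ingrid; loses to Zara → score 2.
Zara has the best pairwise record.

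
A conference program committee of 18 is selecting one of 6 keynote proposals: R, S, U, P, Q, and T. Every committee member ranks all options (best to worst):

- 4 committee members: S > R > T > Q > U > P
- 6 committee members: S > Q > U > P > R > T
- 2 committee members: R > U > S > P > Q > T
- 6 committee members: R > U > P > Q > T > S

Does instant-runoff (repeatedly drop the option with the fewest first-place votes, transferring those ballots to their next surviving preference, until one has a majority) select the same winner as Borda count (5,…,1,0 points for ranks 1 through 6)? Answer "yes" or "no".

Instant-runoff — R1 R 8, S 10, U 0, P 0, Q 0, T 0 (S winner). Winner: S.
Borda — scores: R 62, S 56, U 54, P 34, Q 46, T 18. Winner: R.
The two methods disagree.

no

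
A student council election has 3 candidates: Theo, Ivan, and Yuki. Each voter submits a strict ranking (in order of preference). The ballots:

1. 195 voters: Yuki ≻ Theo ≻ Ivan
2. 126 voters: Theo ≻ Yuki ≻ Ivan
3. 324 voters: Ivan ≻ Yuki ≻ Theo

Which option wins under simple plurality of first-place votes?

Ivan

First-place votes: Theo 126, Ivan 324, Yuki 195.
Ivan has the most first-place votes.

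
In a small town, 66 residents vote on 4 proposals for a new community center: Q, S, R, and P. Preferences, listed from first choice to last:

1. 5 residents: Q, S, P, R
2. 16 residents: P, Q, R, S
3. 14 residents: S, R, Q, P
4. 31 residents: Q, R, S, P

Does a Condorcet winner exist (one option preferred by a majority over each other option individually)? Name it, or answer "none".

Q

Q vs S: 52–14 for Q.
Q vs R: 52–14 for Q.
Q vs P: 50–16 for Q.
Q beats every other option head-to-head.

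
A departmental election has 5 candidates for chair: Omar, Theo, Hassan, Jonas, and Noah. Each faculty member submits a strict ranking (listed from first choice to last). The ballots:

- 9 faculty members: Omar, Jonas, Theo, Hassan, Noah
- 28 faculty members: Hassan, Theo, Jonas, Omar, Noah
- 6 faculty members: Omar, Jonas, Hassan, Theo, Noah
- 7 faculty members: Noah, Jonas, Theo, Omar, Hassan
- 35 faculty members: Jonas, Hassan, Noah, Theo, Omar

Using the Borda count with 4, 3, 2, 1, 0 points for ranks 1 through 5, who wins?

Omar: 9·4 + 28·1 + 6·4 + 7·1 + 35·0 = 95
Theo: 9·2 + 28·3 + 6·1 + 7·2 + 35·1 = 157
Hassan: 9·1 + 28·4 + 6·2 + 7·0 + 35·3 = 238
Jonas: 9·3 + 28·2 + 6·3 + 7·3 + 35·4 = 262
Noah: 9·0 + 28·0 + 6·0 + 7·4 + 35·2 = 98
Jonas has the highest Borda score (262).

Jonas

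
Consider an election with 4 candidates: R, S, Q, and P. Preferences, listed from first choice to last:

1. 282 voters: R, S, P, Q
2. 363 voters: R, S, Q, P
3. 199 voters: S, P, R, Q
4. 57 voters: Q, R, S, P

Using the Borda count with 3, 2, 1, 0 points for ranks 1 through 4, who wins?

R

R: 282·3 + 363·3 + 199·1 + 57·2 = 2248
S: 282·2 + 363·2 + 199·3 + 57·1 = 1944
Q: 282·0 + 363·1 + 199·0 + 57·3 = 534
P: 282·1 + 363·0 + 199·2 + 57·0 = 680
R has the highest Borda score (2248).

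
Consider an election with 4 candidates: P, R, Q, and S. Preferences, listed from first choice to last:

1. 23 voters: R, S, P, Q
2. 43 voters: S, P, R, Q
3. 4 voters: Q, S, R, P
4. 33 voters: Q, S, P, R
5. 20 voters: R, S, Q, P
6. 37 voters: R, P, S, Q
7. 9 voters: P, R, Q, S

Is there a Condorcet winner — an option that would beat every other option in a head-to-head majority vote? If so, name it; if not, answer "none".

Checking pairwise contests:
S beats P 123–46.
P beats R 85–84.
P beats Q 112–57.
R beats S 89–80.
Every option loses at least one head-to-head, so there is no Condorcet winner.

none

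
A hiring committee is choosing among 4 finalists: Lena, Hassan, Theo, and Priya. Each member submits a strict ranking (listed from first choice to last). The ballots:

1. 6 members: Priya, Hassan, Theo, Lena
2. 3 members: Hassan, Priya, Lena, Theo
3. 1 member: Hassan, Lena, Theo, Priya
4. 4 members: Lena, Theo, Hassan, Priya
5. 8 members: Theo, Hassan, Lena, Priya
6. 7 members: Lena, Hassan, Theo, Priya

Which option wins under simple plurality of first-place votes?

First-place votes: Lena 11, Hassan 4, Theo 8, Priya 6.
Lena has the most first-place votes.

Lena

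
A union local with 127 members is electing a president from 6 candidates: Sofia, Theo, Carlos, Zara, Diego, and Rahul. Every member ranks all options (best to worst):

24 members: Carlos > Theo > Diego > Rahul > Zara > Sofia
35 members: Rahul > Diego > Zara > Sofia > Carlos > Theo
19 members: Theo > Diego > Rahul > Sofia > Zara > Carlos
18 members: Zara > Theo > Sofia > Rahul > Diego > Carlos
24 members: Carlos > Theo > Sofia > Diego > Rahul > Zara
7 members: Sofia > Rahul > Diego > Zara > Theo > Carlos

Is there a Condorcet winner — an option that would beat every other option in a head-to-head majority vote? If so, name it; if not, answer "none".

none

Checking pairwise contests:
Theo beats Sofia 85–42.
Carlos beats Theo 83–44.
Sofia beats Carlos 79–48.
Theo beats Zara 67–60.
Theo beats Diego 85–42.
Theo beats Rahul 85–42.
Every option loses at least one head-to-head, so there is no Condorcet winner.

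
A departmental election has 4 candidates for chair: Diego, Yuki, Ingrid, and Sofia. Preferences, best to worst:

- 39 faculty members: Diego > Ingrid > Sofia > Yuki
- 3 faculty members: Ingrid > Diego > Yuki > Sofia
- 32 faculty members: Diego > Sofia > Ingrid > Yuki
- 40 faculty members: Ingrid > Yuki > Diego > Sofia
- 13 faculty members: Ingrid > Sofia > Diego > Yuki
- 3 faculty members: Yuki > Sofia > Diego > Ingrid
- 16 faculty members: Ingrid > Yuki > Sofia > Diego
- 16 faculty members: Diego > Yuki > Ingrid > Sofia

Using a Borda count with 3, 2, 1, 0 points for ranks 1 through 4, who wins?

Diego: 39·3 + 3·2 + 32·3 + 40·1 + 13·1 + 3·1 + 16·0 + 16·3 = 323
Yuki: 39·0 + 3·1 + 32·0 + 40·2 + 13·0 + 3·3 + 16·2 + 16·2 = 156
Ingrid: 39·2 + 3·3 + 32·1 + 40·3 + 13·3 + 3·0 + 16·3 + 16·1 = 342
Sofia: 39·1 + 3·0 + 32·2 + 40·0 + 13·2 + 3·2 + 16·1 + 16·0 = 151
Ingrid has the highest Borda score (342).

Ingrid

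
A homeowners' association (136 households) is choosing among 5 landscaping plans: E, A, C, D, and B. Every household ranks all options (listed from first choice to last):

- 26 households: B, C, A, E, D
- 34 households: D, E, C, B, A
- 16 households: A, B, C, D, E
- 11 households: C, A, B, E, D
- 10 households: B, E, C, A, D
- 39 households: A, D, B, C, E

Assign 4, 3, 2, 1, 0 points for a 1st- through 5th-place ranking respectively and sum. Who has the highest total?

B

E: 26·1 + 34·3 + 16·0 + 11·1 + 10·3 + 39·0 = 169
A: 26·2 + 34·0 + 16·4 + 11·3 + 10·1 + 39·4 = 315
C: 26·3 + 34·2 + 16·2 + 11·4 + 10·2 + 39·1 = 281
D: 26·0 + 34·4 + 16·1 + 11·0 + 10·0 + 39·3 = 269
B: 26·4 + 34·1 + 16·3 + 11·2 + 10·4 + 39·2 = 326
B has the highest Borda score (326).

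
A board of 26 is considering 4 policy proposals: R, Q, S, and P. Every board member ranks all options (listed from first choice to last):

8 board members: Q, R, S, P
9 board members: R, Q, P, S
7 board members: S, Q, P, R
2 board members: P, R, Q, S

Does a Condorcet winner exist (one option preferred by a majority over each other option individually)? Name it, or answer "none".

Q vs R: 15–11 for Q.
Q vs S: 19–7 for Q.
Q vs P: 24–2 for Q.
Q beats every other option head-to-head.

Q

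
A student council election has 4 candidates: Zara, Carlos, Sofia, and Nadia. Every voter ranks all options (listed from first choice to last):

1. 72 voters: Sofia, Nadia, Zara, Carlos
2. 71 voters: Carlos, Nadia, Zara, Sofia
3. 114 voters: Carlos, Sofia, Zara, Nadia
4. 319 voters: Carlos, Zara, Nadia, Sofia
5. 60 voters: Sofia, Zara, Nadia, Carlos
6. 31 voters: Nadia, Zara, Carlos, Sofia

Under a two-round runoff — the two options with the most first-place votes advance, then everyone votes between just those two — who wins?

Round 1 first-place votes: Zara 0, Carlos 504, Sofia 132, Nadia 31.
Carlos and Sofia advance.
Runoff: Carlos is preferred to Sofia by 535 voters; Sofia by 132.
Carlos wins the runoff.

Carlos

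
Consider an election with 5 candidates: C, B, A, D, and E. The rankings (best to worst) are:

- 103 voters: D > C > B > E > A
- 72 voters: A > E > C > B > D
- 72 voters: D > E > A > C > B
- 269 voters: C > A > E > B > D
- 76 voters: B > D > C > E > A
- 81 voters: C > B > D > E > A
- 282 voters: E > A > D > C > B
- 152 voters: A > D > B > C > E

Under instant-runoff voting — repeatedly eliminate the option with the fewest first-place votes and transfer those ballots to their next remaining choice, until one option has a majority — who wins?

Round 1: C 350, B 76, A 224, D 175, E 282. Eliminate B.
Round 2: C 350, A 224, D 251, E 282. Eliminate A.
Round 3: C 350, D 403, E 354. Eliminate C.
Round 4: D 484, E 623. E has a majority.

E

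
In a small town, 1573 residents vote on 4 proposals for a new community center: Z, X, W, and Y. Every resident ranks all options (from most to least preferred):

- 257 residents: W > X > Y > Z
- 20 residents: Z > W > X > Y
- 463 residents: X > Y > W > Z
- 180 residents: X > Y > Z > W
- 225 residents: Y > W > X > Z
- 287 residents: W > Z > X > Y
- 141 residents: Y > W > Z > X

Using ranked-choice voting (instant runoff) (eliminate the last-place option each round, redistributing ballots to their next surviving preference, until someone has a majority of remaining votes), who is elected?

W

Round 1: Z 20, X 643, W 544, Y 366. Eliminate Z.
Round 2: X 643, W 564, Y 366. Eliminate Y.
Round 3: X 643, W 930. W has a majority.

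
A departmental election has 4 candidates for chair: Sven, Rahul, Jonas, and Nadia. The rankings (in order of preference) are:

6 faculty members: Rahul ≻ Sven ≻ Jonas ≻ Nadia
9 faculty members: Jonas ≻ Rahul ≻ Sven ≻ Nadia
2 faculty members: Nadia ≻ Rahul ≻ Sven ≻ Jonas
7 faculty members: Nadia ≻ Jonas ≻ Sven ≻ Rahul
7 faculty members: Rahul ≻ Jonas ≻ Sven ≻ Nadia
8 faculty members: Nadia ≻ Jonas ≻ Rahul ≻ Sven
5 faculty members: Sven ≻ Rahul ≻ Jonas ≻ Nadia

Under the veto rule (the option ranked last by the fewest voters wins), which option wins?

Last-place votes: Sven 8, Rahul 7, Jonas 2, Nadia 27.
Jonas is ranked last by the fewest voters, so Jonas wins.

Jonas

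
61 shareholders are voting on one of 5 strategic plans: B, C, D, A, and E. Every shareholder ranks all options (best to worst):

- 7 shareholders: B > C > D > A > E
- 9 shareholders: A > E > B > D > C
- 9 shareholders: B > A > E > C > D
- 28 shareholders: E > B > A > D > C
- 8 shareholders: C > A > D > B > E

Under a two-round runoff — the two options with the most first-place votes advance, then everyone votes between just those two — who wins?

Round 1 first-place votes: B 16, C 8, D 0, A 9, E 28.
E and B advance.
Runoff: E is preferred to B by 37 voters; B by 24.
E wins the runoff.

E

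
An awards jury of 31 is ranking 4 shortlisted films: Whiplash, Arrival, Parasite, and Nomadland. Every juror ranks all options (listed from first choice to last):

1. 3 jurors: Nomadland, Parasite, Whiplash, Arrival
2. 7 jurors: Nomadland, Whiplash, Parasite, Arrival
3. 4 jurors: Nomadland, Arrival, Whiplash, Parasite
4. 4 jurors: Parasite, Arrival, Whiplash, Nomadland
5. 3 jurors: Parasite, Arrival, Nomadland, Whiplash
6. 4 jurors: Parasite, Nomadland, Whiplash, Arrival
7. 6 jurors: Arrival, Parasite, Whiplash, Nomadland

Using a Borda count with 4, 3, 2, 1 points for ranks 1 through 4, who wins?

Parasite

Whiplash: 3·2 + 7·3 + 4·2 + 4·2 + 3·1 + 4·2 + 6·2 = 66
Arrival: 3·1 + 7·1 + 4·3 + 4·3 + 3·3 + 4·1 + 6·4 = 71
Parasite: 3·3 + 7·2 + 4·1 + 4·4 + 3·4 + 4·4 + 6·3 = 89
Nomadland: 3·4 + 7·4 + 4·4 + 4·1 + 3·2 + 4·3 + 6·1 = 84
Parasite has the highest Borda score (89).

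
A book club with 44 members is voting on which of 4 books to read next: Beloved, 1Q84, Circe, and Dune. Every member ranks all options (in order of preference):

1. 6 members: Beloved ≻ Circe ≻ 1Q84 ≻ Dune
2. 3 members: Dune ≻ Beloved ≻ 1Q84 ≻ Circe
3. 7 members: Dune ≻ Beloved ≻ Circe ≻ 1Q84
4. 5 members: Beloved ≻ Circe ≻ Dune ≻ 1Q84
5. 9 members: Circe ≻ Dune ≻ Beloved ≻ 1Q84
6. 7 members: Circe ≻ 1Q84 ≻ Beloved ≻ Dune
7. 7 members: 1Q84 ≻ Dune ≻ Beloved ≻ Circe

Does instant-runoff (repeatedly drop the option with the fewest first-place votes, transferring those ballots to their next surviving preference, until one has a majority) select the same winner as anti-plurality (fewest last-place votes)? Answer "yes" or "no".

no

Instant-runoff — R1 Beloved 11, 1Q84 7, Circe 16, Dune 10 (1Q84 out); R2 Beloved 11, Circe 16, Dune 17 (Beloved out); R3 Circe 27, Dune 17 (Circe winner). Winner: Circe.
Anti-plurality — last-place votes: Beloved 0, 1Q84 21, Circe 10, Dune 13. Winner: Beloved.
The two methods disagree.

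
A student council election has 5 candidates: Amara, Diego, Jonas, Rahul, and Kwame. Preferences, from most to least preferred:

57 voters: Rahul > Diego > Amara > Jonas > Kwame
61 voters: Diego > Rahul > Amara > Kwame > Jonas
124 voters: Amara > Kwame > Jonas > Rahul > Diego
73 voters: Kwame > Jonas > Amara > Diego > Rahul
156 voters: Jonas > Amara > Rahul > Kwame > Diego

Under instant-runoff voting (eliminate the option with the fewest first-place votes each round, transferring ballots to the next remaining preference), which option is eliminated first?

Rahul

Round 1: Amara 124, Diego 61, Jonas 156, Rahul 57, Kwame 73. Eliminate Rahul.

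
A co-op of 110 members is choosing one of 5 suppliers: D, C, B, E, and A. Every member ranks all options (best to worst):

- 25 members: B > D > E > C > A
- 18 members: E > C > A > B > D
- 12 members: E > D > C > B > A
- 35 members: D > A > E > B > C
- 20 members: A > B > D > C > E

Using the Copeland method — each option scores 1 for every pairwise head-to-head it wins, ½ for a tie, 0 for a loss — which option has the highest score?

D

D: beats C, E, and A; loses to B → score 3.
C: ties A; loses to D, B, and E → score 0.5.
B: beats D and C; loses to E and A → score 2.
E: beats C and B; ties A; loses to D → score 2.5.
A: beats B; ties C and E; loses to D → score 2.
D has the best pairwise record.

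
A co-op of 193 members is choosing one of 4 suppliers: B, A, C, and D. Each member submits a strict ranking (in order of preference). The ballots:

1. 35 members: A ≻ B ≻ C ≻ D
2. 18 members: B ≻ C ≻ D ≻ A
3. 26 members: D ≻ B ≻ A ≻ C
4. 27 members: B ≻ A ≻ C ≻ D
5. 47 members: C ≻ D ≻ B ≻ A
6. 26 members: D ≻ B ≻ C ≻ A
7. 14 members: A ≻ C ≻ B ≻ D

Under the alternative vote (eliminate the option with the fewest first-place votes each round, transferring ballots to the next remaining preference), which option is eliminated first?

B

Round 1: B 45, A 49, C 47, D 52. Eliminate B.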